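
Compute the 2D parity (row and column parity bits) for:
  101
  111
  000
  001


Row parities: 0101
Column parities: 011

Row P: 0101, Col P: 011, Corner: 0


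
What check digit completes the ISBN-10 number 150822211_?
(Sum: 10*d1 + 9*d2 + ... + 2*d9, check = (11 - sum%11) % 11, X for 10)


Weighted sum: 146
146 mod 11 = 3

Check digit: 8


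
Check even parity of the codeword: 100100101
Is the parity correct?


Number of 1s: 4

Yes, parity is correct (4 ones)


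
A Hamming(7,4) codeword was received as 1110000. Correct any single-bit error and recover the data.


Syndrome = 0: no error detected

Data: 1000 (no errors)


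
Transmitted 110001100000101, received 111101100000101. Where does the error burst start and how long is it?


XOR: 001100000000000

Burst at position 2, length 2


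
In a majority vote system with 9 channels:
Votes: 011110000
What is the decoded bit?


Ones: 4 out of 9
Threshold: 5

0 (4/9 voted 1)


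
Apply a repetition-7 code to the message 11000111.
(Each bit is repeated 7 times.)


Each bit -> 7 copies

11111111111111000000000000000000000111111111111111111111


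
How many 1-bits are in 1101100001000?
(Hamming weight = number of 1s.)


Counting 1s in 1101100001000

5


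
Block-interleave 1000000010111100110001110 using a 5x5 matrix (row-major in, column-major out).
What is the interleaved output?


Matrix:
  10000
  00010
  11110
  01100
  01110
Read columns: 1010000111001110110100000

1010000111001110110100000


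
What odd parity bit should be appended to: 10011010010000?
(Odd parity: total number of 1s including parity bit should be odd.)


Number of 1s in data: 5
Parity bit: 0

0


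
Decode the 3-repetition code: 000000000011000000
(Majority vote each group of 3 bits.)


Groups: 000, 000, 000, 011, 000, 000
Majority votes: 000100

000100


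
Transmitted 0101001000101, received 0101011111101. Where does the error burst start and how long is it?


XOR: 0000010111000

Burst at position 5, length 5


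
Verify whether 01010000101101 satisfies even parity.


Number of 1s: 6

Yes, parity is correct (6 ones)


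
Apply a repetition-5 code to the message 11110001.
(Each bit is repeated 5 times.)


Each bit -> 5 copies

1111111111111111111100000000000000011111


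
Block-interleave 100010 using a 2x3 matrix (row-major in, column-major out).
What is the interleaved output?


Matrix:
  100
  010
Read columns: 100100

100100


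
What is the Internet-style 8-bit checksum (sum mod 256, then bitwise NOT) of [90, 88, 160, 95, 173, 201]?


Sum = 807 mod 256 = 39
Complement = 216

216


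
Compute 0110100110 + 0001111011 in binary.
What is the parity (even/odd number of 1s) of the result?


0110100110 = 422
0001111011 = 123
Sum = 545 = 1000100001
1s count = 3

odd parity (3 ones in 1000100001)


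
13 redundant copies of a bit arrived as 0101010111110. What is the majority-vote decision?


Ones: 8 out of 13
Threshold: 7

1 (8/13 voted 1)


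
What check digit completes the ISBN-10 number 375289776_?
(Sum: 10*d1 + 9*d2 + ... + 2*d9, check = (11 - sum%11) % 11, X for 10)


Weighted sum: 301
301 mod 11 = 4

Check digit: 7


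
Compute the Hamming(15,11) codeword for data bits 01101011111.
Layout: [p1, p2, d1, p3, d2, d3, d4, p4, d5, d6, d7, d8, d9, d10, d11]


Parity bits: p1=1, p2=0, p3=0, p4=0

100011001011111


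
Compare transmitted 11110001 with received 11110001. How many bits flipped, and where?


XOR: 00000000

0 errors (received matches sent)


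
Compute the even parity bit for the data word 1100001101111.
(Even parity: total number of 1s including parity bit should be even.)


Number of 1s in data: 8
Parity bit: 0

0


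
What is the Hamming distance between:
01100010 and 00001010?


XOR: 01101000
Count of 1s: 3

3


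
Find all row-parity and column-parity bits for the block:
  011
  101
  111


Row parities: 001
Column parities: 001

Row P: 001, Col P: 001, Corner: 1


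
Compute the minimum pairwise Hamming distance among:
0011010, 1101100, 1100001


Comparing all pairs, minimum distance: 3
Can detect 2 errors, correct 1 errors

3


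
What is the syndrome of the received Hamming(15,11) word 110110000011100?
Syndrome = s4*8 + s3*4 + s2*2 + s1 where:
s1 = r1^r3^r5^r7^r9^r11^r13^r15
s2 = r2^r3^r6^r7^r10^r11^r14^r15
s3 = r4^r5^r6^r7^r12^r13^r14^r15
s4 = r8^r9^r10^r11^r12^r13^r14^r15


s1=0, s2=0, s3=0, s4=1

Syndrome = 8 (error at position 8)


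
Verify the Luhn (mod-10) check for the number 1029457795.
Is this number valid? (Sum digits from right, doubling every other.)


Luhn sum = 54
54 mod 10 = 4

Invalid (Luhn sum mod 10 = 4)


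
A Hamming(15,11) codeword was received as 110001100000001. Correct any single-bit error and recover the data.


Syndrome = 13: error at position 13

Data: 00110000101 (corrected bit 13)


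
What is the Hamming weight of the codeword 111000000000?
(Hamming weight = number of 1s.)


Counting 1s in 111000000000

3


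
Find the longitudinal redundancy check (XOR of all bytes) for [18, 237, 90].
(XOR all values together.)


XOR chain: 18 ^ 237 ^ 90 = 165

165


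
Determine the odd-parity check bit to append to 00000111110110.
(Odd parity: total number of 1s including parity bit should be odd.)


Number of 1s in data: 7
Parity bit: 0

0


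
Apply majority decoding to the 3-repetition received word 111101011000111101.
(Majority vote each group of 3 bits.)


Groups: 111, 101, 011, 000, 111, 101
Majority votes: 111011

111011


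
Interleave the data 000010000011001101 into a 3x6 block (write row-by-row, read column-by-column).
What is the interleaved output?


Matrix:
  000010
  000011
  001101
Read columns: 000000001001110011

000000001001110011


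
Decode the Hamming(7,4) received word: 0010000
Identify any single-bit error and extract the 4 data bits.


Syndrome = 3: error at position 3

Data: 0000 (corrected bit 3)


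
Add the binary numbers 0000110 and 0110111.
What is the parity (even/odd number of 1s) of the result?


0000110 = 6
0110111 = 55
Sum = 61 = 111101
1s count = 5

odd parity (5 ones in 111101)


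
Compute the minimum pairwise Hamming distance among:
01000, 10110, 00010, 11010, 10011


Comparing all pairs, minimum distance: 2
Can detect 1 errors, correct 0 errors

2


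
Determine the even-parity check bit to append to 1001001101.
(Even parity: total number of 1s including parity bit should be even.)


Number of 1s in data: 5
Parity bit: 1

1


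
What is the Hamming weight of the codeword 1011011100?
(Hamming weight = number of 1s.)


Counting 1s in 1011011100

6


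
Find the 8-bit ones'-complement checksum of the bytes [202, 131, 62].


Sum = 395 mod 256 = 139
Complement = 116

116


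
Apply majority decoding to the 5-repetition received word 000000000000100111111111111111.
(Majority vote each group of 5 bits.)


Groups: 00000, 00000, 00100, 11111, 11111, 11111
Majority votes: 000111

000111


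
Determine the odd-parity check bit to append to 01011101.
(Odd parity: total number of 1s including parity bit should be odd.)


Number of 1s in data: 5
Parity bit: 0

0


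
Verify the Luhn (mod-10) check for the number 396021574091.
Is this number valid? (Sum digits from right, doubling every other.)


Luhn sum = 49
49 mod 10 = 9

Invalid (Luhn sum mod 10 = 9)


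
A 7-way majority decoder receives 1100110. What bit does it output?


Ones: 4 out of 7
Threshold: 4

1 (4/7 voted 1)


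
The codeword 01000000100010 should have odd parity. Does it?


Number of 1s: 3

Yes, parity is correct (3 ones)


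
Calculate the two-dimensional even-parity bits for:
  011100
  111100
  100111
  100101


Row parities: 1001
Column parities: 100010

Row P: 1001, Col P: 100010, Corner: 0


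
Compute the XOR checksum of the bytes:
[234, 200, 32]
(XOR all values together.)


XOR chain: 234 ^ 200 ^ 32 = 2

2


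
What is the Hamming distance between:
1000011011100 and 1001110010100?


XOR: 0001101001000
Count of 1s: 4

4


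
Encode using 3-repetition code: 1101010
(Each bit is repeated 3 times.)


Each bit -> 3 copies

111111000111000111000


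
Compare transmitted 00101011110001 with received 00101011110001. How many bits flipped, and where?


XOR: 00000000000000

0 errors (received matches sent)


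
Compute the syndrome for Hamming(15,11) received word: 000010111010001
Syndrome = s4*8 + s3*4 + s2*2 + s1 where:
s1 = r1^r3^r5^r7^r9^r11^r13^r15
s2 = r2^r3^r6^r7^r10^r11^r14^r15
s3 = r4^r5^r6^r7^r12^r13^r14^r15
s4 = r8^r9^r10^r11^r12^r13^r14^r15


s1=1, s2=1, s3=1, s4=0

Syndrome = 7 (error at position 7)


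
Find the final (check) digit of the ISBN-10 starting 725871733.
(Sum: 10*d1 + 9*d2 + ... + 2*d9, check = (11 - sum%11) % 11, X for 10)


Weighted sum: 274
274 mod 11 = 10

Check digit: 1


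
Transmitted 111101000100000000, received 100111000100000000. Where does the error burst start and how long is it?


XOR: 011010000000000000

Burst at position 1, length 4


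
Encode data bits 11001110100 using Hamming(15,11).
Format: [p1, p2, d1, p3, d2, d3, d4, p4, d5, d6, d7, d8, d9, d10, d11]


Parity bits: p1=1, p2=1, p3=0, p4=0

111010001110100


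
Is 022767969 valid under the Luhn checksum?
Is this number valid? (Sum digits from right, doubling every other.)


Luhn sum = 43
43 mod 10 = 3

Invalid (Luhn sum mod 10 = 3)


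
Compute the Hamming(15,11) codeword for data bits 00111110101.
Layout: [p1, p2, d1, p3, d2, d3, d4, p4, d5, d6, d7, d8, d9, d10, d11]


Parity bits: p1=1, p2=1, p3=0, p4=1

110001111110101


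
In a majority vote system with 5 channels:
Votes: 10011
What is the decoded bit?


Ones: 3 out of 5
Threshold: 3

1 (3/5 voted 1)


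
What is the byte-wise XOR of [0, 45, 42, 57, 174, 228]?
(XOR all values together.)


XOR chain: 0 ^ 45 ^ 42 ^ 57 ^ 174 ^ 228 = 116

116


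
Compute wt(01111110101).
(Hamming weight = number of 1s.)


Counting 1s in 01111110101

8


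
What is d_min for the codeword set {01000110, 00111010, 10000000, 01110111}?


Comparing all pairs, minimum distance: 3
Can detect 2 errors, correct 1 errors

3


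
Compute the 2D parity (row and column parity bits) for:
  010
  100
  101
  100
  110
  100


Row parities: 110101
Column parities: 101

Row P: 110101, Col P: 101, Corner: 0


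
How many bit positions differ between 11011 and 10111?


XOR: 01100
Count of 1s: 2

2


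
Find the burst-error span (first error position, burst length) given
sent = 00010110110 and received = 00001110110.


XOR: 00011000000

Burst at position 3, length 2


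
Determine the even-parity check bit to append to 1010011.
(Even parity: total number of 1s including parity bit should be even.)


Number of 1s in data: 4
Parity bit: 0

0


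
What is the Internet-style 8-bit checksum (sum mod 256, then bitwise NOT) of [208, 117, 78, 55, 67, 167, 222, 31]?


Sum = 945 mod 256 = 177
Complement = 78

78


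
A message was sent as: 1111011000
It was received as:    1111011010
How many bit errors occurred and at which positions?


XOR: 0000000010

1 error(s) at position(s): 8


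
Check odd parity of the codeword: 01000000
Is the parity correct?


Number of 1s: 1

Yes, parity is correct (1 ones)


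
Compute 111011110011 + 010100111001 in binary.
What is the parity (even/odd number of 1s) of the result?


111011110011 = 3827
010100111001 = 1337
Sum = 5164 = 1010000101100
1s count = 5

odd parity (5 ones in 1010000101100)


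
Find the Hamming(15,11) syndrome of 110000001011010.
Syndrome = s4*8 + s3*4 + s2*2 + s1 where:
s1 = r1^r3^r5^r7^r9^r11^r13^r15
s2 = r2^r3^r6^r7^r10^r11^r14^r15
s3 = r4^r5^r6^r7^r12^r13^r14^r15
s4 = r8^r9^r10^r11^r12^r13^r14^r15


s1=1, s2=1, s3=0, s4=0

Syndrome = 3 (error at position 3)


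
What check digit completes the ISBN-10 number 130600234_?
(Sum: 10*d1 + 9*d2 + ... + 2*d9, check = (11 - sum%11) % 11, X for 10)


Weighted sum: 104
104 mod 11 = 5

Check digit: 6


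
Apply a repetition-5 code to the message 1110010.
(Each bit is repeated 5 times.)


Each bit -> 5 copies

11111111111111100000000001111100000


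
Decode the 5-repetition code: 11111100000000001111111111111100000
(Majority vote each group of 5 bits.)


Groups: 11111, 10000, 00000, 01111, 11111, 11111, 00000
Majority votes: 1001110

1001110


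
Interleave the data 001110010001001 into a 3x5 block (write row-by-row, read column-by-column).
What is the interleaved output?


Matrix:
  00111
  00100
  01001
Read columns: 000001110100101

000001110100101


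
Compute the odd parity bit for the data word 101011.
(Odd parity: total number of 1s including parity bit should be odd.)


Number of 1s in data: 4
Parity bit: 1

1


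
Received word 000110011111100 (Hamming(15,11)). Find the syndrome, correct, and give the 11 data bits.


Syndrome = 0: no error detected

Data: 01001111100 (no errors)


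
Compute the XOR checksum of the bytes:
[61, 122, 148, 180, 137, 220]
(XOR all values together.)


XOR chain: 61 ^ 122 ^ 148 ^ 180 ^ 137 ^ 220 = 50

50


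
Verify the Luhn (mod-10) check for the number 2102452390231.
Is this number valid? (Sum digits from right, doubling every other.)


Luhn sum = 39
39 mod 10 = 9

Invalid (Luhn sum mod 10 = 9)


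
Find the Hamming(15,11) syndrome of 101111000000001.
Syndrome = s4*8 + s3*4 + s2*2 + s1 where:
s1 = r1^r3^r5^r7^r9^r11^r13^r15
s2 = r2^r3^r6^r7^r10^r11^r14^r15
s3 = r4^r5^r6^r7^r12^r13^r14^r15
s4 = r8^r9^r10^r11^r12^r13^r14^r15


s1=0, s2=1, s3=0, s4=1

Syndrome = 10 (error at position 10)


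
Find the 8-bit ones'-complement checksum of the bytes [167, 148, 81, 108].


Sum = 504 mod 256 = 248
Complement = 7

7


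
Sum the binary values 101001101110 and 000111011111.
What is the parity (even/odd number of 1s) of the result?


101001101110 = 2670
000111011111 = 479
Sum = 3149 = 110001001101
1s count = 6

even parity (6 ones in 110001001101)


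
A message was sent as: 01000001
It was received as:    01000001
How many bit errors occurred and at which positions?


XOR: 00000000

0 errors (received matches sent)


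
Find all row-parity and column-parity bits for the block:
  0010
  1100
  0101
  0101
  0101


Row parities: 10000
Column parities: 1011

Row P: 10000, Col P: 1011, Corner: 1


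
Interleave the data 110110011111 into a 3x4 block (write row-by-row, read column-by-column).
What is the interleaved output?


Matrix:
  1101
  1001
  1111
Read columns: 111101001111

111101001111


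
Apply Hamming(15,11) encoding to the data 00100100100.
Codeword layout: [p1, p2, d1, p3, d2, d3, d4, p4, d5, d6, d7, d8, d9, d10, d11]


Parity bits: p1=1, p2=0, p3=0, p4=0

100001000100100


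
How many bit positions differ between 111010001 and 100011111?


XOR: 011001110
Count of 1s: 5

5


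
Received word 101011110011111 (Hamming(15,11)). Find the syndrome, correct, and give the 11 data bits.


Syndrome = 5: error at position 5

Data: 10110011111 (corrected bit 5)


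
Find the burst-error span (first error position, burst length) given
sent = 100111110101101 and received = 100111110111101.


XOR: 000000000010000

Burst at position 10, length 1


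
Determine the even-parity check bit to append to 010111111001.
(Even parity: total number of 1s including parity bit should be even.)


Number of 1s in data: 8
Parity bit: 0

0


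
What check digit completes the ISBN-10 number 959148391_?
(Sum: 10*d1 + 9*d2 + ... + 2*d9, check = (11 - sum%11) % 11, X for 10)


Weighted sum: 319
319 mod 11 = 0

Check digit: 0


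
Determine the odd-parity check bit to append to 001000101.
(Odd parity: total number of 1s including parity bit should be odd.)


Number of 1s in data: 3
Parity bit: 0

0


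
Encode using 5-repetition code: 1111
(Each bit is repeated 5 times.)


Each bit -> 5 copies

11111111111111111111


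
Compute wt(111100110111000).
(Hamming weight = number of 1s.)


Counting 1s in 111100110111000

9


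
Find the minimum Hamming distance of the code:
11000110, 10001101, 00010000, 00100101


Comparing all pairs, minimum distance: 3
Can detect 2 errors, correct 1 errors

3


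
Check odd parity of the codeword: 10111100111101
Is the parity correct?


Number of 1s: 10

No, parity error (10 ones)


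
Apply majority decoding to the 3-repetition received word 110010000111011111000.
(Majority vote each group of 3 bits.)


Groups: 110, 010, 000, 111, 011, 111, 000
Majority votes: 1001110

1001110


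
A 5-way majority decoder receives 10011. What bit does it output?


Ones: 3 out of 5
Threshold: 3

1 (3/5 voted 1)


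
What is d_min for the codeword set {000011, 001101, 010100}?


Comparing all pairs, minimum distance: 3
Can detect 2 errors, correct 1 errors

3


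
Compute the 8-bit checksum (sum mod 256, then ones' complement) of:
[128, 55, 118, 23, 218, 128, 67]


Sum = 737 mod 256 = 225
Complement = 30

30


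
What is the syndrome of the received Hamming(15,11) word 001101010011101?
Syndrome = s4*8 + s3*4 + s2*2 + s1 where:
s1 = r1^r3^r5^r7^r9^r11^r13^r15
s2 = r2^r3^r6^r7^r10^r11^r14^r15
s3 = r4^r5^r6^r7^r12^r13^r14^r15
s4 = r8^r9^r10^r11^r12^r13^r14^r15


s1=0, s2=0, s3=1, s4=1

Syndrome = 12 (error at position 12)


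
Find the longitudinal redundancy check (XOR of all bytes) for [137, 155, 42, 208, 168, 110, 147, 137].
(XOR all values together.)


XOR chain: 137 ^ 155 ^ 42 ^ 208 ^ 168 ^ 110 ^ 147 ^ 137 = 52

52


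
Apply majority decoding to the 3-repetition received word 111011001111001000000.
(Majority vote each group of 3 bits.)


Groups: 111, 011, 001, 111, 001, 000, 000
Majority votes: 1101000

1101000


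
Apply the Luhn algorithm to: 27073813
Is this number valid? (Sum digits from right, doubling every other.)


Luhn sum = 37
37 mod 10 = 7

Invalid (Luhn sum mod 10 = 7)


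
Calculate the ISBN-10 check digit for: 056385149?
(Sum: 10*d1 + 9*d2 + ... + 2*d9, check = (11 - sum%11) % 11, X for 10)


Weighted sum: 221
221 mod 11 = 1

Check digit: X


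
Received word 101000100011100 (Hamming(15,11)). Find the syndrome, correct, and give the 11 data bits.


Syndrome = 15: error at position 15

Data: 10010011101 (corrected bit 15)


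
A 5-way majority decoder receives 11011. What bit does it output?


Ones: 4 out of 5
Threshold: 3

1 (4/5 voted 1)


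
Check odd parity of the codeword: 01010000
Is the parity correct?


Number of 1s: 2

No, parity error (2 ones)


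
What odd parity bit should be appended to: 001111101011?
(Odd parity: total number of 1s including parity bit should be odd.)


Number of 1s in data: 8
Parity bit: 1

1


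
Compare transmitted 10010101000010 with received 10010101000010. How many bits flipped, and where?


XOR: 00000000000000

0 errors (received matches sent)


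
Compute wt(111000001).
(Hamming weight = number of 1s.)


Counting 1s in 111000001

4


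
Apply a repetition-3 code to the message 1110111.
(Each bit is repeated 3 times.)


Each bit -> 3 copies

111111111000111111111


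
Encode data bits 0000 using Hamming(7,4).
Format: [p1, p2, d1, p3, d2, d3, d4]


Parity bits: p1=0, p2=0, p3=0

0000000


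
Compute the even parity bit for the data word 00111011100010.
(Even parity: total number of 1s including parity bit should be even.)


Number of 1s in data: 7
Parity bit: 1

1


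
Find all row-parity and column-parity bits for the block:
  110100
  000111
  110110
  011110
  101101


Row parities: 11000
Column parities: 110110

Row P: 11000, Col P: 110110, Corner: 0


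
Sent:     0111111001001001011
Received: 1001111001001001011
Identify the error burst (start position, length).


XOR: 1110000000000000000

Burst at position 0, length 3


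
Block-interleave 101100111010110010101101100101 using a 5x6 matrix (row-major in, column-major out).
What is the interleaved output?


Matrix:
  101100
  111010
  110010
  101101
  100101
Read columns: 111110110011010100110110000011

111110110011010100110110000011


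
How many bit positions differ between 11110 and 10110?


XOR: 01000
Count of 1s: 1

1


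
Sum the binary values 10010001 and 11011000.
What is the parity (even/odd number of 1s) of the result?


10010001 = 145
11011000 = 216
Sum = 361 = 101101001
1s count = 5

odd parity (5 ones in 101101001)


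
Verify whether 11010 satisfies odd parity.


Number of 1s: 3

Yes, parity is correct (3 ones)


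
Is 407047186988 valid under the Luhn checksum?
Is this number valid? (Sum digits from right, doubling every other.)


Luhn sum = 65
65 mod 10 = 5

Invalid (Luhn sum mod 10 = 5)


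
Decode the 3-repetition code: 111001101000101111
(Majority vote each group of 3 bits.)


Groups: 111, 001, 101, 000, 101, 111
Majority votes: 101011

101011


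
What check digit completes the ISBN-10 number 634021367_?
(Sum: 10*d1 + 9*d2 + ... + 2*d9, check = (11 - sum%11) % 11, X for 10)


Weighted sum: 180
180 mod 11 = 4

Check digit: 7


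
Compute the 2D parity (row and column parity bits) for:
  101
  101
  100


Row parities: 001
Column parities: 100

Row P: 001, Col P: 100, Corner: 1


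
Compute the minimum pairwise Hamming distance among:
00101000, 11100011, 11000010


Comparing all pairs, minimum distance: 2
Can detect 1 errors, correct 0 errors

2


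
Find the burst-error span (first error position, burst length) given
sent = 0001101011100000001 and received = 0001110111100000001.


XOR: 0000011100000000000

Burst at position 5, length 3


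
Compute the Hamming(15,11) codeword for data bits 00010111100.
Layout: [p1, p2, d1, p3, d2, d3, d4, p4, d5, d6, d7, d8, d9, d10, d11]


Parity bits: p1=1, p2=1, p3=1, p4=0

110100100111100


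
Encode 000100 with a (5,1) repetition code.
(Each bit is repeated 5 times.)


Each bit -> 5 copies

000000000000000111110000000000


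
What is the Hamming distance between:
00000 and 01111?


XOR: 01111
Count of 1s: 4

4


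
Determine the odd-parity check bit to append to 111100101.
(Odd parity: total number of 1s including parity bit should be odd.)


Number of 1s in data: 6
Parity bit: 1

1


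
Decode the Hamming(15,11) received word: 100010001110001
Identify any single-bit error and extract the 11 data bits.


Syndrome = 3: error at position 3

Data: 11001110001 (corrected bit 3)


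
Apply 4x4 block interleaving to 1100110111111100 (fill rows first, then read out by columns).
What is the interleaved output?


Matrix:
  1100
  1101
  1111
  1100
Read columns: 1111111100100110

1111111100100110


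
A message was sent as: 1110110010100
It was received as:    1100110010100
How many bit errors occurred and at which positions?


XOR: 0010000000000

1 error(s) at position(s): 2


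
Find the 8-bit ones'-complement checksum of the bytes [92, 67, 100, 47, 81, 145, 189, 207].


Sum = 928 mod 256 = 160
Complement = 95

95


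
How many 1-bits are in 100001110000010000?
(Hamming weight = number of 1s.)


Counting 1s in 100001110000010000

5


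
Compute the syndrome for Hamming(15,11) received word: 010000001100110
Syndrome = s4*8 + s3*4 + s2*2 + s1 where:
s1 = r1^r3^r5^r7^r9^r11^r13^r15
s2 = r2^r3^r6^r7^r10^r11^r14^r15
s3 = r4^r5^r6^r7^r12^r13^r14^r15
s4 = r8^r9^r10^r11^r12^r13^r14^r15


s1=0, s2=1, s3=0, s4=0

Syndrome = 2 (error at position 2)


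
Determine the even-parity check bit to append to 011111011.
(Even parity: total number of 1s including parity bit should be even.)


Number of 1s in data: 7
Parity bit: 1

1


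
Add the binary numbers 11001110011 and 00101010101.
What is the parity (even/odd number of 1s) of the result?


11001110011 = 1651
00101010101 = 341
Sum = 1992 = 11111001000
1s count = 6

even parity (6 ones in 11111001000)


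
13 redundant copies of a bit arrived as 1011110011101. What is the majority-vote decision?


Ones: 9 out of 13
Threshold: 7

1 (9/13 voted 1)


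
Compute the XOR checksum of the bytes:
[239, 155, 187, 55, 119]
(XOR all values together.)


XOR chain: 239 ^ 155 ^ 187 ^ 55 ^ 119 = 143

143


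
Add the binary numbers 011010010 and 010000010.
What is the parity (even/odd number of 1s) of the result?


011010010 = 210
010000010 = 130
Sum = 340 = 101010100
1s count = 4

even parity (4 ones in 101010100)


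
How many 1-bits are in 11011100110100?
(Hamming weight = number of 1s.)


Counting 1s in 11011100110100

8


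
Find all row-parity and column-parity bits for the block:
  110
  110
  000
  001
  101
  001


Row parities: 000101
Column parities: 101

Row P: 000101, Col P: 101, Corner: 0


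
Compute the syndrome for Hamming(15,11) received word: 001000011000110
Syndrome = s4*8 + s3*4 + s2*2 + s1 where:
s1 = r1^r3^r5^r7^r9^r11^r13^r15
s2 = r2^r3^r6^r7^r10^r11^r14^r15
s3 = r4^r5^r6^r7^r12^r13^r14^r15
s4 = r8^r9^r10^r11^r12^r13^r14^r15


s1=1, s2=0, s3=0, s4=0

Syndrome = 1 (error at position 1)


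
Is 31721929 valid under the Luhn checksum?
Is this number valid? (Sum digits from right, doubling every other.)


Luhn sum = 38
38 mod 10 = 8

Invalid (Luhn sum mod 10 = 8)


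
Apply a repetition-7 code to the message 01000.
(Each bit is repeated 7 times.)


Each bit -> 7 copies

00000001111111000000000000000000000


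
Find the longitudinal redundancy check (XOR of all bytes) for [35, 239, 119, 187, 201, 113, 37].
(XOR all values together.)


XOR chain: 35 ^ 239 ^ 119 ^ 187 ^ 201 ^ 113 ^ 37 = 157

157


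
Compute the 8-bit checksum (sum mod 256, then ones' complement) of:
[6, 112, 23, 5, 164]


Sum = 310 mod 256 = 54
Complement = 201

201


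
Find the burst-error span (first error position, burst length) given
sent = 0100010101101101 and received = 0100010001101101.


XOR: 0000000100000000

Burst at position 7, length 1


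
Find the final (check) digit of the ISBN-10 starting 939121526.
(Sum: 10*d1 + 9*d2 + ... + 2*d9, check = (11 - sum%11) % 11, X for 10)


Weighted sum: 251
251 mod 11 = 9

Check digit: 2


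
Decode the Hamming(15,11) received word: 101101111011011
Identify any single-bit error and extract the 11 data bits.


Syndrome = 0: no error detected

Data: 10111011011 (no errors)


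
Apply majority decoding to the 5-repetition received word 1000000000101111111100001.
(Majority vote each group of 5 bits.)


Groups: 10000, 00000, 10111, 11111, 00001
Majority votes: 00110

00110


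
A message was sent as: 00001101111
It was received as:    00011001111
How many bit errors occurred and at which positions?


XOR: 00010100000

2 error(s) at position(s): 3, 5


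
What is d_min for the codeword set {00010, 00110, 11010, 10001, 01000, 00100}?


Comparing all pairs, minimum distance: 1
Can detect 0 errors, correct 0 errors

1


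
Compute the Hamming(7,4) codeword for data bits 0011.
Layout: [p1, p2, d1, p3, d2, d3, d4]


Parity bits: p1=1, p2=0, p3=0

1000011


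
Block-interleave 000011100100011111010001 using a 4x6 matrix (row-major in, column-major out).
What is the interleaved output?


Matrix:
  000011
  100100
  011111
  010001
Read columns: 010000110010011010101011

010000110010011010101011


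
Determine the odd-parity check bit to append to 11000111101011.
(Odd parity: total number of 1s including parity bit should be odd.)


Number of 1s in data: 9
Parity bit: 0

0


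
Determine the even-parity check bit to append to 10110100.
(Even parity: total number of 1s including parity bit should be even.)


Number of 1s in data: 4
Parity bit: 0

0


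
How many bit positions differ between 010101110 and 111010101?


XOR: 101111011
Count of 1s: 7

7


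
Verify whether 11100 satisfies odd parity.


Number of 1s: 3

Yes, parity is correct (3 ones)


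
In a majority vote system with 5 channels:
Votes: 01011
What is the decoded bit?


Ones: 3 out of 5
Threshold: 3

1 (3/5 voted 1)


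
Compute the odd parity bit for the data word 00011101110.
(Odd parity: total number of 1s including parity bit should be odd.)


Number of 1s in data: 6
Parity bit: 1

1


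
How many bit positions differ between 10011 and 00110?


XOR: 10101
Count of 1s: 3

3


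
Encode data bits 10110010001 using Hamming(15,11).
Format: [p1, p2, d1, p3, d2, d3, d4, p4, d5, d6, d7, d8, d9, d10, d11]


Parity bits: p1=0, p2=1, p3=1, p4=0

011101100010001


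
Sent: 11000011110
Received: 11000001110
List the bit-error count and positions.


XOR: 00000010000

1 error(s) at position(s): 6


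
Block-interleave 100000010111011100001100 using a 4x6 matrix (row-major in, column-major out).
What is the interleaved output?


Matrix:
  100000
  010111
  011100
  001100
Read columns: 100001100011011101000100

100001100011011101000100


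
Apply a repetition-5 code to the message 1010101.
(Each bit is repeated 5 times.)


Each bit -> 5 copies

11111000001111100000111110000011111


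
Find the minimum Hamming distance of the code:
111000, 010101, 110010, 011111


Comparing all pairs, minimum distance: 2
Can detect 1 errors, correct 0 errors

2


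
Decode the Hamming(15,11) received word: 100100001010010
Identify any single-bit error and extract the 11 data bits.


Syndrome = 9: error at position 9

Data: 00000010010 (corrected bit 9)


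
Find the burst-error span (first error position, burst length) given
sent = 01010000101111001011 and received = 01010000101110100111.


XOR: 00000000000001101100

Burst at position 13, length 5


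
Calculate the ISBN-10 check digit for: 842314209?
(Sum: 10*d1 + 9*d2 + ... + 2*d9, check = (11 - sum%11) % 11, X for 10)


Weighted sum: 205
205 mod 11 = 7

Check digit: 4


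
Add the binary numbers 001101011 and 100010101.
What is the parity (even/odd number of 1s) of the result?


001101011 = 107
100010101 = 277
Sum = 384 = 110000000
1s count = 2

even parity (2 ones in 110000000)


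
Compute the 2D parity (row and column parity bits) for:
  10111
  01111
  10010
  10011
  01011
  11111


Row parities: 000111
Column parities: 01101

Row P: 000111, Col P: 01101, Corner: 1


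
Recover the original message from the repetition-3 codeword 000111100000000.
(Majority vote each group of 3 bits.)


Groups: 000, 111, 100, 000, 000
Majority votes: 01000

01000


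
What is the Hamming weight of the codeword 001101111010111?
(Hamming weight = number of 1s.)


Counting 1s in 001101111010111

10


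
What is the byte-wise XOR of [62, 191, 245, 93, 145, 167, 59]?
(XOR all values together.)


XOR chain: 62 ^ 191 ^ 245 ^ 93 ^ 145 ^ 167 ^ 59 = 36

36


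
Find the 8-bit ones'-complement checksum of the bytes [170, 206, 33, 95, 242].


Sum = 746 mod 256 = 234
Complement = 21

21


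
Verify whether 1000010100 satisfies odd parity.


Number of 1s: 3

Yes, parity is correct (3 ones)


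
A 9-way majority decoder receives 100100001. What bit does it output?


Ones: 3 out of 9
Threshold: 5

0 (3/9 voted 1)


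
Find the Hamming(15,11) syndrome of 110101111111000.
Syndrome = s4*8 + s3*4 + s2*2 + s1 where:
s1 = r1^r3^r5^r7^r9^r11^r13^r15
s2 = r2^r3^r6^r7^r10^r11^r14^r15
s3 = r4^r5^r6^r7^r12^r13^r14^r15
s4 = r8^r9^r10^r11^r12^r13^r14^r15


s1=0, s2=1, s3=0, s4=1

Syndrome = 10 (error at position 10)


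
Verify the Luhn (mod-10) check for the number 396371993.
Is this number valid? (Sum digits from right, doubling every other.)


Luhn sum = 54
54 mod 10 = 4

Invalid (Luhn sum mod 10 = 4)


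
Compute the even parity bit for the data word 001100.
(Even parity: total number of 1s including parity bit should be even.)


Number of 1s in data: 2
Parity bit: 0

0


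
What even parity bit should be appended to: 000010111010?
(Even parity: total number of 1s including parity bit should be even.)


Number of 1s in data: 5
Parity bit: 1

1


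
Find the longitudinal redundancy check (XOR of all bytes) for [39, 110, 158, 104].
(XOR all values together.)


XOR chain: 39 ^ 110 ^ 158 ^ 104 = 191

191


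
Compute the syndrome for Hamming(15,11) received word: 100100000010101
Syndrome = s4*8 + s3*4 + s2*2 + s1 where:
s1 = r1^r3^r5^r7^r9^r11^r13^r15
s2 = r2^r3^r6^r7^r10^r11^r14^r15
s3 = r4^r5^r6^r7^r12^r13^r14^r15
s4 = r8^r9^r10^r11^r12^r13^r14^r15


s1=0, s2=0, s3=1, s4=1

Syndrome = 12 (error at position 12)


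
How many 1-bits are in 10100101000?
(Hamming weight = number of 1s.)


Counting 1s in 10100101000

4


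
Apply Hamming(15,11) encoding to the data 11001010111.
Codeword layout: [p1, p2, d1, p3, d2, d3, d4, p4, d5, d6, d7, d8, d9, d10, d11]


Parity bits: p1=0, p2=0, p3=0, p4=1

001010011010111


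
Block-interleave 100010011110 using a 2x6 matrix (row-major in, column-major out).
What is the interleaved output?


Matrix:
  100010
  011110
Read columns: 100101011100

100101011100


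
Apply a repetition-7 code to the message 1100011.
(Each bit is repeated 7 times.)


Each bit -> 7 copies

1111111111111100000000000000000000011111111111111


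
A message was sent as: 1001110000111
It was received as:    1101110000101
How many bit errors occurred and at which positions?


XOR: 0100000000010

2 error(s) at position(s): 1, 11


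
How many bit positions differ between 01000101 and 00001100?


XOR: 01001001
Count of 1s: 3

3


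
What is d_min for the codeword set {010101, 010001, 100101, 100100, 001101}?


Comparing all pairs, minimum distance: 1
Can detect 0 errors, correct 0 errors

1


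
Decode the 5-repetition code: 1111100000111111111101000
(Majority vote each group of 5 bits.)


Groups: 11111, 00000, 11111, 11111, 01000
Majority votes: 10110

10110


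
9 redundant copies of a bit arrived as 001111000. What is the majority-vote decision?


Ones: 4 out of 9
Threshold: 5

0 (4/9 voted 1)


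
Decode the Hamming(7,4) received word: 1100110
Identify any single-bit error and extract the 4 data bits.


Syndrome = 0: no error detected

Data: 0110 (no errors)


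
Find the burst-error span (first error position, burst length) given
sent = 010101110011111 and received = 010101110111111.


XOR: 000000000100000

Burst at position 9, length 1


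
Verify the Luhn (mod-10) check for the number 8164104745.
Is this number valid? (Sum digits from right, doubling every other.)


Luhn sum = 45
45 mod 10 = 5

Invalid (Luhn sum mod 10 = 5)


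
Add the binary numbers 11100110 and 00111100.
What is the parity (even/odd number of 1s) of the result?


11100110 = 230
00111100 = 60
Sum = 290 = 100100010
1s count = 3

odd parity (3 ones in 100100010)


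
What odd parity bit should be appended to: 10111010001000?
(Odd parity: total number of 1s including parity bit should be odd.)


Number of 1s in data: 6
Parity bit: 1

1


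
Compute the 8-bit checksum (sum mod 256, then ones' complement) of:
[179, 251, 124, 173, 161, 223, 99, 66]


Sum = 1276 mod 256 = 252
Complement = 3

3


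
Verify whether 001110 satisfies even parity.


Number of 1s: 3

No, parity error (3 ones)


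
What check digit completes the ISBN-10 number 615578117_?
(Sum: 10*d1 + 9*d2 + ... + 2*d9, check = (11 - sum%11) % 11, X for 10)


Weighted sum: 247
247 mod 11 = 5

Check digit: 6


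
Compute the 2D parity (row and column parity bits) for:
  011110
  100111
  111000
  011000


Row parities: 0010
Column parities: 011001

Row P: 0010, Col P: 011001, Corner: 1


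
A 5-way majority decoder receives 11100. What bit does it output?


Ones: 3 out of 5
Threshold: 3

1 (3/5 voted 1)


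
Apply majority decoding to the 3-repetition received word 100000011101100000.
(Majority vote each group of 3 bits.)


Groups: 100, 000, 011, 101, 100, 000
Majority votes: 001100

001100


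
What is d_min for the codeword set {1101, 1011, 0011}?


Comparing all pairs, minimum distance: 1
Can detect 0 errors, correct 0 errors

1


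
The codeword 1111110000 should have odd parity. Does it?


Number of 1s: 6

No, parity error (6 ones)


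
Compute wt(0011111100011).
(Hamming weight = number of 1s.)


Counting 1s in 0011111100011

8


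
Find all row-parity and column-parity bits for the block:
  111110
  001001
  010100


Row parities: 100
Column parities: 100011

Row P: 100, Col P: 100011, Corner: 1


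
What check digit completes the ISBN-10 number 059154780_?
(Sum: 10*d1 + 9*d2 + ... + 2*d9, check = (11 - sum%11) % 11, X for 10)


Weighted sum: 226
226 mod 11 = 6

Check digit: 5


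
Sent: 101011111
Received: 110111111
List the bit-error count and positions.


XOR: 011100000

3 error(s) at position(s): 1, 2, 3


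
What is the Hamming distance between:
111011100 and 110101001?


XOR: 001110101
Count of 1s: 5

5


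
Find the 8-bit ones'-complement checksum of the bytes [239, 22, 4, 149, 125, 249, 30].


Sum = 818 mod 256 = 50
Complement = 205

205


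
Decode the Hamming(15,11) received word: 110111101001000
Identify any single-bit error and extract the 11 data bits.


Syndrome = 6: error at position 6

Data: 01011001000 (corrected bit 6)


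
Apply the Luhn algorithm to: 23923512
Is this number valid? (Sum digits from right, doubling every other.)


Luhn sum = 33
33 mod 10 = 3

Invalid (Luhn sum mod 10 = 3)


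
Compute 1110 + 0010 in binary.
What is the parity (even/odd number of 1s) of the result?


1110 = 14
0010 = 2
Sum = 16 = 10000
1s count = 1

odd parity (1 ones in 10000)


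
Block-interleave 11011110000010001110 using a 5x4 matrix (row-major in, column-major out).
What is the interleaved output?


Matrix:
  1101
  1110
  0000
  1000
  1110
Read columns: 11011110010100110000

11011110010100110000


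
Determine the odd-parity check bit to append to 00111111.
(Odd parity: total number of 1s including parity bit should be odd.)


Number of 1s in data: 6
Parity bit: 1

1


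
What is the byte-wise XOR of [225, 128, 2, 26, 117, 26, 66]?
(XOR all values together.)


XOR chain: 225 ^ 128 ^ 2 ^ 26 ^ 117 ^ 26 ^ 66 = 84

84


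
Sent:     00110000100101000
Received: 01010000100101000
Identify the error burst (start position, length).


XOR: 01100000000000000

Burst at position 1, length 2


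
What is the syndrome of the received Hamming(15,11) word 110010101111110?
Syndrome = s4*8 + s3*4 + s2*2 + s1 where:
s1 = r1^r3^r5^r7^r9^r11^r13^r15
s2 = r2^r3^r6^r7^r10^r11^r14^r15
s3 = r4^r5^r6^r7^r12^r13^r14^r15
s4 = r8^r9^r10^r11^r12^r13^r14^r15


s1=0, s2=1, s3=1, s4=0

Syndrome = 6 (error at position 6)


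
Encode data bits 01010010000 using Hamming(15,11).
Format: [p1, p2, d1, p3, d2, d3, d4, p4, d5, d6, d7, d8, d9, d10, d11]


Parity bits: p1=1, p2=0, p3=0, p4=1

100010110010000


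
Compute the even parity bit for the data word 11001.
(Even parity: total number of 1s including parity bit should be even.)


Number of 1s in data: 3
Parity bit: 1

1


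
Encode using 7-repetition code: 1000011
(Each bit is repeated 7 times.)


Each bit -> 7 copies

1111111000000000000000000000000000011111111111111


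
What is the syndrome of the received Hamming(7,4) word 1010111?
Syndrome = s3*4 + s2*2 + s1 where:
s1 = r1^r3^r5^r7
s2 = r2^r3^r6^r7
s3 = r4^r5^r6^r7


s1=0, s2=1, s3=1

Syndrome = 6 (error at position 6)


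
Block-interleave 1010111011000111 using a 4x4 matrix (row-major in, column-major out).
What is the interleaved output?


Matrix:
  1010
  1110
  1100
  0111
Read columns: 1110011111010001

1110011111010001
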